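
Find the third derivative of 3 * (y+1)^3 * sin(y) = -3*y^3*cos(y) - 27*y^2*sin(y) - 9*y^2*cos(y) - 54*y*sin(y) + 45*y*cos(y) - 9*sin(y) + 51*cos(y)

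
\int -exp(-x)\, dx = exp(-x) + C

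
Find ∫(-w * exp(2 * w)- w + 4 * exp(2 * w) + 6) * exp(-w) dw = -2*(w - 5)*sinh(w) + C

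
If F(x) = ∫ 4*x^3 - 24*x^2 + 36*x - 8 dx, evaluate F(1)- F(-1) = -32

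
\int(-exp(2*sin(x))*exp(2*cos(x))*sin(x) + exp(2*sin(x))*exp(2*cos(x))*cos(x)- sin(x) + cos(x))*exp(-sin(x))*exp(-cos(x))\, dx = 2*sinh(sqrt(2)*sin(x + pi/4)) + C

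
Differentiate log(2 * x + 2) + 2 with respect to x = 1/(x + 1)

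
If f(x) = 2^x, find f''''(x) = 2^x*log(2)^4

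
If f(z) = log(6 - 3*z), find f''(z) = -1/(z^2 - 4*z + 4)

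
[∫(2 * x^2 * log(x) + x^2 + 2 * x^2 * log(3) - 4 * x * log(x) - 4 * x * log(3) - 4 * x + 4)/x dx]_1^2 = -log(3)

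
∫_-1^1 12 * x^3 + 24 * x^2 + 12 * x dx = 16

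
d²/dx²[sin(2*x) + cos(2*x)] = -4*sin(2*x) - 4*cos(2*x)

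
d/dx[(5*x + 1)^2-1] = 50*x + 10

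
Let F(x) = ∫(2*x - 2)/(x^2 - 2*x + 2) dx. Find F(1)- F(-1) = -log(5)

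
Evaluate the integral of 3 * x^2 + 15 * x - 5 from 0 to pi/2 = (pi/4 + 4)*(-2 - pi/2 + pi^2/2) + 8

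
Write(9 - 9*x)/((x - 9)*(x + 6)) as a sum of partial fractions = -21/(5*(x + 6)) - 24/(5*(x - 9))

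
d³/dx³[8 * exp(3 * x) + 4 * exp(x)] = 216*exp(3*x) + 4*exp(x)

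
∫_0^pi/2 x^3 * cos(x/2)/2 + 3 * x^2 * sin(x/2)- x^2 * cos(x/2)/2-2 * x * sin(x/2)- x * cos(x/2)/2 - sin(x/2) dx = sqrt(2)*(-pi^2/4 - pi/2 + pi^3/8)/2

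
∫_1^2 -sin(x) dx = -cos(1) + cos(2)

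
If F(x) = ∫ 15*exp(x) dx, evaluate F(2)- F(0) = -15 + 15*exp(2)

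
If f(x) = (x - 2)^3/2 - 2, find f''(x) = 3*x - 6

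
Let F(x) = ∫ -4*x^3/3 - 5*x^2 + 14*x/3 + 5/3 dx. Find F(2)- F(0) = -6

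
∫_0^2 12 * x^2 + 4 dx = 40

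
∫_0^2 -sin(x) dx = -1 + cos(2)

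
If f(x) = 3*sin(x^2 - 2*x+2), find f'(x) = 6*(x - 1)*cos(x^2 - 2*x + 2)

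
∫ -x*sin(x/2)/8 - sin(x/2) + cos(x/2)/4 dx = (x/4 + 2)*cos(x/2) + C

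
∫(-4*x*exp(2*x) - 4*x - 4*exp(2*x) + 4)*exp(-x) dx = -8*x*sinh(x) + C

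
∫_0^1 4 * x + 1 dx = 3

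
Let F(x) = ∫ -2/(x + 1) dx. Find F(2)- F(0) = -2*log(3)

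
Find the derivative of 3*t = 3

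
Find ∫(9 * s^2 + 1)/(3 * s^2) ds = 3*s - 1/(3*s) + C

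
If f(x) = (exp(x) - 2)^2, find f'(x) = 2*exp(2*x) - 4*exp(x)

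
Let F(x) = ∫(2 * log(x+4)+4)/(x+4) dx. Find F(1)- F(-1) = -(log(3) + 2)^2 + (log(5) + 2)^2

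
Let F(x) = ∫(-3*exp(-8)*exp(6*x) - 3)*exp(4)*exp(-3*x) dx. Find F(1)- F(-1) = -exp(7) - exp(-1) + exp(-7) + E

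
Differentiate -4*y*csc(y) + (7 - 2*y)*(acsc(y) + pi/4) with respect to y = (8*y^3*sqrt(1 - 1/y^2)*cot(y)*csc(y) - 4*y^2*sqrt(1 - 1/y^2)*acsc(y) - 8*y^2*sqrt(1 - 1/y^2)*csc(y) - pi*y^2*sqrt(1 - 1/y^2) + 4*y - 14)/(2*y^2*sqrt(1 - 1/y^2))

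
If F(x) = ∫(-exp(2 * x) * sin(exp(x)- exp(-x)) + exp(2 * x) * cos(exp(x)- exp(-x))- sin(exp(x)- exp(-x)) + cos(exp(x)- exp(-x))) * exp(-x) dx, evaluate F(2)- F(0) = -1 + cos(-exp(2) + exp(-2)) - sin(-exp(2) + exp(-2))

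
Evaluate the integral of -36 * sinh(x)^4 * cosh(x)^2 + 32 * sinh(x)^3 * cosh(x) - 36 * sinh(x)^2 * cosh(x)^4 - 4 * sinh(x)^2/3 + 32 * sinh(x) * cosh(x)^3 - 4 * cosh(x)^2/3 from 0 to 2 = -12*sinh(2)^3*cosh(2)^3 - 2*sinh(4)/3 + 16*sinh(2)^2*cosh(2)^2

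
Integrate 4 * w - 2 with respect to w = 2*w^2 - 2*w + C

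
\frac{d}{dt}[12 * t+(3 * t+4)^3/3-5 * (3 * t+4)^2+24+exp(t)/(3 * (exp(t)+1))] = (81*t^2*exp(2*t) + 162*t^2*exp(t) + 81*t^2 - 54*t*exp(2*t) - 108*t*exp(t) - 54*t - 180*exp(2*t) - 359*exp(t) - 180)/(3*exp(2*t) + 6*exp(t) + 3)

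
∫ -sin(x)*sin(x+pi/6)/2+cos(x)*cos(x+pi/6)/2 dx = sin(2*x + pi/6)/4 + C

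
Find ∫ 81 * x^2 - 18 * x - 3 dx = 27*x^3 - 9*x^2 - 3*x + C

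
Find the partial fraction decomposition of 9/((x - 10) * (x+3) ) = -9/(13*(x + 3)) + 9/(13*(x - 10))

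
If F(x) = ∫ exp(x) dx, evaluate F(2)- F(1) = -E + exp(2)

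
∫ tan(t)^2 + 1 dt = tan(t) + C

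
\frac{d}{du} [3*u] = 3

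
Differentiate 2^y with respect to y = 2^y*log(2)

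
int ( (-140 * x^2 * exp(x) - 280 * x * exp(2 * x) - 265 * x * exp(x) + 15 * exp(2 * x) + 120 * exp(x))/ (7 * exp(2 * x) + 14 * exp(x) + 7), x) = (-20*x^2 + 15*x/7 + 15)*exp(x)/(exp(x) + 1) + C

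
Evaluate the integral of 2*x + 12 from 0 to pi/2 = -36 + (-6 - pi/2)^2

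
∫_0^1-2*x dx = -1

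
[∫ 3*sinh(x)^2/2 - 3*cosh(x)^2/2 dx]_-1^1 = -3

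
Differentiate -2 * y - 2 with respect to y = -2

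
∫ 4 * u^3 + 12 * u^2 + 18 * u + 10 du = u^4 + 4*u^3 + 9*u^2 + 10*u + C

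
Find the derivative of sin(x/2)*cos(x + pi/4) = -sin(x/2)*sin(x + pi/4) + cos(x/2)*cos(x + pi/4)/2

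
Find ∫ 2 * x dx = x^2 + C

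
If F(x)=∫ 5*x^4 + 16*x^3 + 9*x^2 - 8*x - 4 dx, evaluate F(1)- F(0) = 0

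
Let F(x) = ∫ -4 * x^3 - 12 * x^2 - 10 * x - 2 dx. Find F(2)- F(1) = -60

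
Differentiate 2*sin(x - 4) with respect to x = 2*cos(x - 4)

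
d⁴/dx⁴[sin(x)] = sin(x)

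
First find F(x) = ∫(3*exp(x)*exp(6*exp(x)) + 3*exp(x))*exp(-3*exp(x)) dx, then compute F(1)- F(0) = -exp(3) - exp(-3*E) + exp(-3) + exp(3*E)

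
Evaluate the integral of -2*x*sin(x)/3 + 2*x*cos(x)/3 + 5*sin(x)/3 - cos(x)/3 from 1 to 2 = sqrt(2)*(sin(pi/4 + 2) + sin(pi/4 + 1))/3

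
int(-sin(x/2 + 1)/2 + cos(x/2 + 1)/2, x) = sqrt(2)*sin(x/2 + pi/4 + 1) + C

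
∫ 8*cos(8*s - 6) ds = sin(8*s - 6) + C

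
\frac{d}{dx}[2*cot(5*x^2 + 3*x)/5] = -2*(2*x + 3/5)/sin(x*(5*x + 3))^2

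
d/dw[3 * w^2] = 6*w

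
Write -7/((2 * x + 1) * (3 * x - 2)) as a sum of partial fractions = -3/(3*x - 2) + 2/(2*x + 1)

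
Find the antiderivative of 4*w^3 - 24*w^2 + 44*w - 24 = w^4 - 8*w^3 + 22*w^2 - 24*w + C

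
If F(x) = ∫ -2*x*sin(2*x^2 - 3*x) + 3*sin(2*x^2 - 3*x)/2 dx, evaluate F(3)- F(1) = cos(9)/2 - cos(1)/2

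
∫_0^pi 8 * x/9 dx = 4*pi^2/9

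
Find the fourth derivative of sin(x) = sin(x)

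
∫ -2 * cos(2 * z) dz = -sin(2*z) + C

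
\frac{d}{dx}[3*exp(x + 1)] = 3*exp(x + 1)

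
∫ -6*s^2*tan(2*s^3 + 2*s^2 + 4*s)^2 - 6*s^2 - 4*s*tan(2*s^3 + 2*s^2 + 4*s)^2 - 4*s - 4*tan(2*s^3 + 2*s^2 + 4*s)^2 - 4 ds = -tan(2*s*(s^2 + s + 2)) + C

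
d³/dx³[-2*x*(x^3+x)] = -48*x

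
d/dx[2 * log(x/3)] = 2/x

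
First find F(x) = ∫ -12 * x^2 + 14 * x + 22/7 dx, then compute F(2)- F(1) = -27/7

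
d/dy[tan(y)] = cos(y)^(-2)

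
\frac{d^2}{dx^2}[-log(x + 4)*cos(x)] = (x^2*log(x + 4)*cos(x) + 8*x*log(x + 4)*cos(x) + 2*x*sin(x) + 16*log(x + 4)*cos(x) + 8*sin(x) + cos(x))/(x^2 + 8*x + 16)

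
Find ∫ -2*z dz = -z^2 + C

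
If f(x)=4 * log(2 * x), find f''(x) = -4/x^2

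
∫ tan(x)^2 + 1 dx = tan(x) + C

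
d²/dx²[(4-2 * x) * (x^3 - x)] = -24*x^2 + 24*x + 4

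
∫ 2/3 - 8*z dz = -4*z^2 + 2*z/3 + C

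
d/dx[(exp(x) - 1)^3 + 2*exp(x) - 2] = 3*exp(3*x) - 6*exp(2*x) + 5*exp(x)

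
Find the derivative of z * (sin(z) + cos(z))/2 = sqrt(2)*(z*cos(z + pi/4) + sin(z + pi/4))/2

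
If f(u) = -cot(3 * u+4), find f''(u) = -18*cos(3*u + 4)/sin(3*u + 4)^3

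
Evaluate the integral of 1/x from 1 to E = 1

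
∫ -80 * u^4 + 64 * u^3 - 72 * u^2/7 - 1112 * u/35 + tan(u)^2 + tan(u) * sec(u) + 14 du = -16*u^5 + 16*u^4 - 24*u^3/7 - 556*u^2/35 + 13*u + tan(u) + sec(u) + C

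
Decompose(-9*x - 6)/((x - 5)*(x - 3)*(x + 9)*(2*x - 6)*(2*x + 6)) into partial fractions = 25/(16128*(x + 9)) - 7/(2304*(x + 3)) + 23/(768*(x - 3)) + 11/(192*(x - 3)^2) - 51/(1792*(x - 5))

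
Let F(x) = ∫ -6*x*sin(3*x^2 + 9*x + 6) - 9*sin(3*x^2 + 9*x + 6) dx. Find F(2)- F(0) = -cos(6) + cos(36)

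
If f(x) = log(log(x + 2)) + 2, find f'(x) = 1/(x*log(x + 2) + 2*log(x + 2))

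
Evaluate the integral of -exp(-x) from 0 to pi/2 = -1 + exp(-pi/2)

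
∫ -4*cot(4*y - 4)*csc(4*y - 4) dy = csc(4*y - 4) + C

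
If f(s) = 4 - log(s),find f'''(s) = -2/s^3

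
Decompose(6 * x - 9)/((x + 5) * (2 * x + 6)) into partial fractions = 39/(4*(x + 5)) - 27/(4*(x + 3))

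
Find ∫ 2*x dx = x^2 + C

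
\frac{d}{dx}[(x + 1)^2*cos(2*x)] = -2*x^2*sin(2*x) - 4*x*sin(2*x) + 2*x*cos(2*x) - 2*sin(2*x) + 2*cos(2*x)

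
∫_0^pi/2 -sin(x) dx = -1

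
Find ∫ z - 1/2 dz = z^2/2 - z/2 + C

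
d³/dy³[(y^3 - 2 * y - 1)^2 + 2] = 120*y^3 - 96*y - 12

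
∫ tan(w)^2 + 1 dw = tan(w) + C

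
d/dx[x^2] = 2*x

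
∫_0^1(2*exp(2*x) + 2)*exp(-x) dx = -2*exp(-1) + 2*E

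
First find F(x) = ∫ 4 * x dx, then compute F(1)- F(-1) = 0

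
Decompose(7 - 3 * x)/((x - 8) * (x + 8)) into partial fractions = -31/(16*(x + 8)) - 17/(16*(x - 8))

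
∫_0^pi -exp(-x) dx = -1 + exp(-pi)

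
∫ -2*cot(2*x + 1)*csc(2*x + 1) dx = csc(2*x + 1) + C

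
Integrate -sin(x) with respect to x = cos(x) + C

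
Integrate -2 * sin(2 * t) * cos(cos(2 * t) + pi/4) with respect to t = sin(cos(2*t) + pi/4) + C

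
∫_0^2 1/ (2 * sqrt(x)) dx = sqrt(2)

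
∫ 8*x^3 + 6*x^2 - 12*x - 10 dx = 2*x^4 + 2*x^3 - 6*x^2 - 10*x + C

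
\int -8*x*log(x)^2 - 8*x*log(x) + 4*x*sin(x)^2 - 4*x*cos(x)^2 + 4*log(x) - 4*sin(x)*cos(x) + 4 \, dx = 2*x*(-2*x*log(x)^2 + 2*log(x) - sin(2*x)) + C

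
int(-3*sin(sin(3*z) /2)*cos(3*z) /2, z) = cos(sin(3*z)/2) + C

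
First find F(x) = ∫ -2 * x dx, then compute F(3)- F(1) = -8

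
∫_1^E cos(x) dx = -sin(1) + sin(E)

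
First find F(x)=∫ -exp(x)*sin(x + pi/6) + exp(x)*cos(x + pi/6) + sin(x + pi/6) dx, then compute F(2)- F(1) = (-1 + exp(2))*cos(pi/6 + 2) + (1 - E)*cos(pi/6 + 1)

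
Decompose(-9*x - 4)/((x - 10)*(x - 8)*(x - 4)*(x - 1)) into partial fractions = 13/(189*(x - 1)) - 5/(9*(x - 4)) + 19/(14*(x - 8)) - 47/(54*(x - 10))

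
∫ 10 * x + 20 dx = 5*x^2 + 20*x + C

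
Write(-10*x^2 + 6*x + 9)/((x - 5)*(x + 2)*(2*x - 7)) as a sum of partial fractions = 370/(33*(2*x - 7)) - 43/(77*(x + 2)) - 211/(21*(x - 5))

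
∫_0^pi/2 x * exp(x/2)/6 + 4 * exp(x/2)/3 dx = -2 + (pi/6 + 2)*exp(pi/4)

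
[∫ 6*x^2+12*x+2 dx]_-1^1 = 8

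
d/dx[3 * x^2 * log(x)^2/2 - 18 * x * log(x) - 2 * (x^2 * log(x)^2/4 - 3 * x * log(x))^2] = -x^3*log(x)^4/2 - x^3*log(x)^3/2 + 9*x^2*log(x)^3 + 9*x^2*log(x)^2 - 33*x*log(x)^2 - 33*x*log(x) - 18*log(x) - 18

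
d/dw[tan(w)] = cos(w)^(-2)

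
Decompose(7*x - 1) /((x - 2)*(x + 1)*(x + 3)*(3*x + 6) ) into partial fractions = 11/(15*(x + 3)) - 5/(4*(x + 2)) + 4/(9*(x + 1)) + 13/(180*(x - 2))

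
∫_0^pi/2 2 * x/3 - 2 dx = -3 + (-3 + pi/2)^2/3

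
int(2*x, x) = x^2 + C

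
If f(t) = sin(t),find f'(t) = cos(t)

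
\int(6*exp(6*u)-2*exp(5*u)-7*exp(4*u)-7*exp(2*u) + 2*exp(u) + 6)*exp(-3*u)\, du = 16*sinh(u)^3 - 4*sinh(u)^2 - 2*sinh(u) + C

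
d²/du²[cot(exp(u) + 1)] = (2*exp(u)*cos(exp(u) + 1)/sin(exp(u) + 1) - 1)*exp(u)/sin(exp(u) + 1)^2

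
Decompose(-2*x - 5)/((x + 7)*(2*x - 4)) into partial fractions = -1/(2*(x + 7)) - 1/(2*(x - 2))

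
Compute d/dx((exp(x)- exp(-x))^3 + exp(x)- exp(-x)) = (3*exp(6*x) - 2*exp(4*x) - 2*exp(2*x) + 3)*exp(-3*x)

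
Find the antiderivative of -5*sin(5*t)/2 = cos(5*t)/2 + C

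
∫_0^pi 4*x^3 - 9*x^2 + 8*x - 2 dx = (pi - pi^2)*(-pi^2 - 2 + 2*pi)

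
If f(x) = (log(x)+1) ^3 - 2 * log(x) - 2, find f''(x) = (5 - 3*log(x)^2)/x^2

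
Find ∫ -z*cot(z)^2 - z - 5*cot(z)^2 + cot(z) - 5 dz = (z + 5)*cot(z) + C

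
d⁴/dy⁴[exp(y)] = exp(y)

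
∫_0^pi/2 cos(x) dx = 1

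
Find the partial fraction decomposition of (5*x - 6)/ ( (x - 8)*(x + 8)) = 23/(8*(x + 8)) + 17/(8*(x - 8))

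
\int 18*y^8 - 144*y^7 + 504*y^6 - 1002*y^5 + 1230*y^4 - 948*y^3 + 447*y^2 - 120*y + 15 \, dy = 2*y^9 - 18*y^8 + 72*y^7 - 167*y^6 + 246*y^5 - 237*y^4 + 149*y^3 - 60*y^2 + 15*y + C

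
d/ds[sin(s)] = cos(s)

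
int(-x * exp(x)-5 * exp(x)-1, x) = -(x + 4)*(exp(x) + 1) + C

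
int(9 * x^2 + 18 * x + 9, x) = 3*x^3 + 9*x^2 + 9*x + C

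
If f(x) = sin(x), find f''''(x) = sin(x)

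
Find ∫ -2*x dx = -x^2 + C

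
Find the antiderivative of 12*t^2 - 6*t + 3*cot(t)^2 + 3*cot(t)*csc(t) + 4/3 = 4*t^3 - 3*t^2 - 5*t/3 - 3/tan(t) - 3/sin(t) + C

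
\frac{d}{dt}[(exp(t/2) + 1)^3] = 3*exp(3*t/2)/2 + 3*exp(t/2)/2 + 3*exp(t)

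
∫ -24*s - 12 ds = -12*s^2 - 12*s + C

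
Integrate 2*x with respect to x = x^2 + C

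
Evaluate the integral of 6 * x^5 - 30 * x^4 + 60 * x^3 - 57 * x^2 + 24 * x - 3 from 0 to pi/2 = (-1 + pi/2)^6 + (-1 + pi/2)^3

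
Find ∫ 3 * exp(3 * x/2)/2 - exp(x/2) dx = (exp(x) - 2)*exp(x/2) + C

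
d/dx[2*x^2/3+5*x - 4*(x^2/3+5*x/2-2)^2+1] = -16*x^3/9 - 20*x^2 - 38*x + 45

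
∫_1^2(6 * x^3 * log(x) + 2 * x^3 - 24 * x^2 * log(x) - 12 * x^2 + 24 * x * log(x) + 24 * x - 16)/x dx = 0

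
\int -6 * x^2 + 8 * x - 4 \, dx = -2*x^3 + 4*x^2 - 4*x + C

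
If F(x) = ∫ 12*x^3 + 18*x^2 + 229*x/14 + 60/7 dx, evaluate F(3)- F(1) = 3350/7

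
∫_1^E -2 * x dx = 1 - exp(2)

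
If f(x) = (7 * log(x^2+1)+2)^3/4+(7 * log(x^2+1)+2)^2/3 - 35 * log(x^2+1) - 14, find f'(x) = (3087*x*log(x^2 + 1)^2 + 2156*x*log(x^2 + 1) - 56*x)/(6*x^2 + 6)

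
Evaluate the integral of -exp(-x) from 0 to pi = -1 + exp(-pi)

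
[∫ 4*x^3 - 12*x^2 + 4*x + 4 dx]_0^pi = -1 + (-pi^2 + 1 + 2*pi)^2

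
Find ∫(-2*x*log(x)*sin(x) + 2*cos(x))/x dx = 2*log(x)*cos(x) + C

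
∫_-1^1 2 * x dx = 0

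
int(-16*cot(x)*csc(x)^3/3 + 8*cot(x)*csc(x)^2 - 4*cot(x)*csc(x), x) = 4*(4*csc(x)^2 - 9*csc(x) + 9)*csc(x)/9 + C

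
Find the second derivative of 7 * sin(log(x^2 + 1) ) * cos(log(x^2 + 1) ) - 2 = 14*(-4*x^2*sin(2*log(x^2 + 1)) - x^2*cos(2*log(x^2 + 1)) + cos(2*log(x^2 + 1)))/(x^4 + 2*x^2 + 1)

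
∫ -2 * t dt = -t^2 + C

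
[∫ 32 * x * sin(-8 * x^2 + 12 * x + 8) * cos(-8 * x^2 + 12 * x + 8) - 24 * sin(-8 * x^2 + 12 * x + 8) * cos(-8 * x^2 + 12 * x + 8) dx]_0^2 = sin(8)^2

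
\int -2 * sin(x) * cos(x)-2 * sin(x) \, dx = (cos(x) + 1)^2 + C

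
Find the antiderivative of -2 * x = -x^2 + C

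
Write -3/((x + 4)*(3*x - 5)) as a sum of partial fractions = -9/(17*(3*x - 5)) + 3/(17*(x + 4))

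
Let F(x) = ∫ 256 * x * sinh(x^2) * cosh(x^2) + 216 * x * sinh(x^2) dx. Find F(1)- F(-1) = 0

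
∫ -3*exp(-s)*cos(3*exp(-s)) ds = sin(3*exp(-s)) + C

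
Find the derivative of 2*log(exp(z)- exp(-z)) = (2*exp(2*z) + 2)/(exp(2*z) - 1)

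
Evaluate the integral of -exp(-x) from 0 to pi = -1 + exp(-pi)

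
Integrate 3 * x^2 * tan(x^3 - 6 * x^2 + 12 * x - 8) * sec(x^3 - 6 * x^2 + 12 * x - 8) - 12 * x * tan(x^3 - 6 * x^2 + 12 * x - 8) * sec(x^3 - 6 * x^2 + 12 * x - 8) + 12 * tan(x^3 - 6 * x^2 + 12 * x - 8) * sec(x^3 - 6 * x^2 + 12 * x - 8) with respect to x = sec((x - 2)^3) + C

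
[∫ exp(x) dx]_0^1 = -1 + E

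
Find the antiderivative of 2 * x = x^2 + C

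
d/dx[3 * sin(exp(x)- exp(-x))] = 3*(exp(2*x) + 1)*exp(-x)*cos(exp(x) - exp(-x))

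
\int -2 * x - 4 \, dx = -x^2 - 4*x + C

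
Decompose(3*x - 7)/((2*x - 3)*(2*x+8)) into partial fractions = -5/(22*(2*x - 3)) + 19/(22*(x + 4))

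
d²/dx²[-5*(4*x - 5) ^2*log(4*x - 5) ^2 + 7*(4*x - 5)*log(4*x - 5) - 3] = (-640*x*log(4*x - 5)^2 - 1920*x*log(4*x - 5) - 640*x + 800*log(4*x - 5)^2 + 2400*log(4*x - 5) + 912)/(4*x - 5)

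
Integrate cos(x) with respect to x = sin(x) + C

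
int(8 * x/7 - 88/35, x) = 4*x^2/7 - 88*x/35 + C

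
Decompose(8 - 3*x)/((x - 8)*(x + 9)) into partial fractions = -35/(17*(x + 9)) - 16/(17*(x - 8))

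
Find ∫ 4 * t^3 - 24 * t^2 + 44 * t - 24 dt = t^4 - 8*t^3 + 22*t^2 - 24*t + C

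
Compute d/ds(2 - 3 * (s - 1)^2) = 6 - 6*s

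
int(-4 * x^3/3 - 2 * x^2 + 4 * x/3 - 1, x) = -x^4/3 - 2*x^3/3 + 2*x^2/3 - x + C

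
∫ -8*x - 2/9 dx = -4*x^2 - 2*x/9 + C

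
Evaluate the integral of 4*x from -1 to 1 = 0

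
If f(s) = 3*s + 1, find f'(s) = 3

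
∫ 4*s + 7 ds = 2*s^2 + 7*s + C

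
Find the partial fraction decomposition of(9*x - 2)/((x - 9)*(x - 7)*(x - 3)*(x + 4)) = 38/(1001*(x + 4)) + 25/(168*(x - 3)) - 61/(88*(x - 7)) + 79/(156*(x - 9))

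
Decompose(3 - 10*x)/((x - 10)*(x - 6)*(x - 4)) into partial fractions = -37/(12*(x - 4)) + 57/(8*(x - 6)) - 97/(24*(x - 10))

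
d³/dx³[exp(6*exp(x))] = 6*exp(x + 6*exp(x)) + 108*exp(2*x + 6*exp(x)) + 216*exp(3*x + 6*exp(x))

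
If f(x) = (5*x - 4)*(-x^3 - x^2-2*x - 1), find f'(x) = -20*x^3 - 3*x^2 - 12*x + 3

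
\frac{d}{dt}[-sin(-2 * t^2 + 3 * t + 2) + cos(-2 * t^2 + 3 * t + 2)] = 4*t*sin(-2*t^2 + 3*t + 2) + 4*t*cos(-2*t^2 + 3*t + 2) - 3*sin(-2*t^2 + 3*t + 2) - 3*cos(-2*t^2 + 3*t + 2)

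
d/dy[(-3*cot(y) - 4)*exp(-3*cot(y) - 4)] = -9*sqrt(2)*exp(-4)*exp(-3/tan(y))*sin(y + pi/4)/sin(y)^3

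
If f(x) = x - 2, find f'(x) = 1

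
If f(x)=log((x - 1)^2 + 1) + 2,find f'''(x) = (4*x^3 - 12*x^2 + 8)/(x^6 - 6*x^5 + 18*x^4 - 32*x^3 + 36*x^2 - 24*x + 8)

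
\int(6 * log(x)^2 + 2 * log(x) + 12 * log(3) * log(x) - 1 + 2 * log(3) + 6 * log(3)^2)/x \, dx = (2*log(3*x)^2 + log(3*x) - 1)*log(3*x) + C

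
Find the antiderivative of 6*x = 3*x^2 + C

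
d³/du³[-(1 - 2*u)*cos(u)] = 2*u*sin(u) - sin(u) - 6*cos(u)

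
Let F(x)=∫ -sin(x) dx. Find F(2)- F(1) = -cos(1) + cos(2)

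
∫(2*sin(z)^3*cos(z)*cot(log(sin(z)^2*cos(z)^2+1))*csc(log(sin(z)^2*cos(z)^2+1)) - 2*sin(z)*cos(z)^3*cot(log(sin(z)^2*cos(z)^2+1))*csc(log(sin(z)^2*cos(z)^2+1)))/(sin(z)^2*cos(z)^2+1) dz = csc(log(9/8 - cos(4*z)/8)) + C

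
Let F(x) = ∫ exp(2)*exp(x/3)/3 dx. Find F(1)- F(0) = -exp(2) + exp(7/3)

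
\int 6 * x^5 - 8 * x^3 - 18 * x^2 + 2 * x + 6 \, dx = x^6 - 2*x^4 - 6*x^3 + x^2 + 6*x + C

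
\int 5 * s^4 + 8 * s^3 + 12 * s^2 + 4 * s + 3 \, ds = s^5 + 2*s^4 + 4*s^3 + 2*s^2 + 3*s + C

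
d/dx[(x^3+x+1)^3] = 9*x^8 + 21*x^6 + 18*x^5 + 15*x^4 + 24*x^3 + 12*x^2 + 6*x + 3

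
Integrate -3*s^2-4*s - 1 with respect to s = -s^3 - 2*s^2 - s + C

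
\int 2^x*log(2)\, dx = 2^x + C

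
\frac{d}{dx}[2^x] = 2^x*log(2)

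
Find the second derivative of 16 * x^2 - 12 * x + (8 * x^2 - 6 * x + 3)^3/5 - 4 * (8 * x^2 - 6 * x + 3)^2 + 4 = 3072*x^4 - 4608*x^3 + 384*x^2 + 1008*x - 424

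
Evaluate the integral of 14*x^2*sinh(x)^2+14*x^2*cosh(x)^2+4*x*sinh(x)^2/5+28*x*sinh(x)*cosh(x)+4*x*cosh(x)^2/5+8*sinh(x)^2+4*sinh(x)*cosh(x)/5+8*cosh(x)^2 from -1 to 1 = 22*sinh(2)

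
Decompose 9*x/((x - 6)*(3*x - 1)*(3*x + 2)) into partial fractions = -3/(10*(3*x + 2)) - 3/(17*(3*x - 1)) + 27/(170*(x - 6))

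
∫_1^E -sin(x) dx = cos(E) - cos(1)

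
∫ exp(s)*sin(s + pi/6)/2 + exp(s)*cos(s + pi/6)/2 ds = exp(s)*sin(s + pi/6)/2 + C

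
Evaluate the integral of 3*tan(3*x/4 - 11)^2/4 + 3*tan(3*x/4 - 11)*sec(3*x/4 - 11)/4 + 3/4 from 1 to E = sec(11 - 3*E/4) - tan(11 - 3*E/4) + tan(41/4) - sec(41/4)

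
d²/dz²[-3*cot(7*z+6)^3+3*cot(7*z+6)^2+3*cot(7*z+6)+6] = -1764*cot(7*z + 6)^5 + 882*cot(7*z + 6)^4 - 2352*cot(7*z + 6)^3 + 1176*cot(7*z + 6)^2 - 588*cot(7*z + 6) + 294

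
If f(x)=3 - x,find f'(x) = -1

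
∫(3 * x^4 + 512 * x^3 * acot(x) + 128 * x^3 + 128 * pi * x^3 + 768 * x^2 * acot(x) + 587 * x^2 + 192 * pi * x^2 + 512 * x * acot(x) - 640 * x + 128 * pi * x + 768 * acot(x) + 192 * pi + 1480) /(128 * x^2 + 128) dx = x/16 + (x + 8)^3/128 + 5*(x + 8)^2/16 + (4*acot(x) + pi)*(2*x^2 + 6*x - 5)/4 + C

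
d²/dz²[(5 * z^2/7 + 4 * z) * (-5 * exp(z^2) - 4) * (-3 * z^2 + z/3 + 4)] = 300*z^6*exp(z^2)/7 + 4940*z^5*exp(z^2)/21 + 2290*z^4*exp(z^2)/21 + 1510*z^3*exp(z^2)/3 - 1700*z^2*exp(z^2)/21 + 720*z^2/7 - 890*z*exp(z^2)/7 + 1976*z/7 - 880*exp(z^2)/21 - 704/21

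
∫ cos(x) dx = sin(x) + C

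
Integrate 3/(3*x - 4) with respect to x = log(4 - 3*x) + C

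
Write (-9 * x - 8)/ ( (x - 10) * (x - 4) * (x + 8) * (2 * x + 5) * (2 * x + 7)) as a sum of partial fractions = -94/(3645*(2*x + 7)) + 58/(3575*(2*x + 5)) + 8/(2673*(x + 8)) + 11/(3510*(x - 4)) - 49/(36450*(x - 10))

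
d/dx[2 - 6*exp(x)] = -6*exp(x)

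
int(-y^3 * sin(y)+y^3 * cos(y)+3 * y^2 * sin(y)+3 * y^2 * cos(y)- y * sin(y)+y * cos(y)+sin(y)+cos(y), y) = sqrt(2)*y*(y^2 + 1)*sin(y + pi/4) + C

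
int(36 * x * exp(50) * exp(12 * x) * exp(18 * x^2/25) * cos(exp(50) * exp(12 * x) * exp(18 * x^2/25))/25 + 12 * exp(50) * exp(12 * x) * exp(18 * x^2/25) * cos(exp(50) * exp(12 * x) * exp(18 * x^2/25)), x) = sin(exp(2*(3*x + 25)^2/25)) + C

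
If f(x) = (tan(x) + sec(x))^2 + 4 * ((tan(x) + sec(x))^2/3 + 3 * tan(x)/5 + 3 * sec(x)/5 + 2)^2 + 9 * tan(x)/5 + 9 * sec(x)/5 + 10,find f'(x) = (sin(x) + 1)^2*(-2450*sin(x)^2/cos(x)^2 - 1485*sin(x)/cos(x) + 800*sin(x)/cos(x)^2 + 648 + 3645/cos(x) + 3250/cos(x)^2)/(225*cos(x)^3)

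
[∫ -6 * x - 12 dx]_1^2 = -21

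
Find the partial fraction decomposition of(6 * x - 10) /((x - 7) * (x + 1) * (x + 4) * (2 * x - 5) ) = -40/(819*(2*x - 5)) + 34/(429*(x + 4)) - 2/(21*(x + 1)) + 4/(99*(x - 7))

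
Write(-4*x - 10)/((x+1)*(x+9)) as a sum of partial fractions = -13/(4*(x + 9)) - 3/(4*(x + 1))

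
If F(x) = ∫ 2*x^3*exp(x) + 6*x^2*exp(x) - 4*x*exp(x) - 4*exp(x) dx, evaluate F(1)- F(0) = -2*E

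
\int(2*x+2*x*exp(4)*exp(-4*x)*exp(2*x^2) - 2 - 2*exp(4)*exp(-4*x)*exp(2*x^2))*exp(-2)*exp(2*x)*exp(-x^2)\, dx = 2*sinh((x - 1)^2 + 1) + C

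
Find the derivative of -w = -1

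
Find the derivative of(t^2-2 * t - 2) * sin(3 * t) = 3*t^2*cos(3*t) + 2*t*sin(3*t) - 6*t*cos(3*t) - 2*sin(3*t) - 6*cos(3*t)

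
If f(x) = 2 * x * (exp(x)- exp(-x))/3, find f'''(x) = (2*x*exp(2*x) + 2*x + 6*exp(2*x) - 6)*exp(-x)/3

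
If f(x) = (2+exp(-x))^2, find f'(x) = (-4*exp(x) - 2)*exp(-2*x)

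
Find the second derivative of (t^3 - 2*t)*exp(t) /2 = t^3*exp(t)/2 + 3*t^2*exp(t) + 2*t*exp(t) - 2*exp(t)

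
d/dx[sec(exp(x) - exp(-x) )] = (exp(2*x)*tan(exp(x) - exp(-x))*sec(exp(x) - exp(-x)) + tan(exp(x) - exp(-x))*sec(exp(x) - exp(-x)))*exp(-x)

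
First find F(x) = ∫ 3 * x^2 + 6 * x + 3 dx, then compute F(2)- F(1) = 19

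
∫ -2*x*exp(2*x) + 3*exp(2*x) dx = (2 - x)*exp(2*x) + C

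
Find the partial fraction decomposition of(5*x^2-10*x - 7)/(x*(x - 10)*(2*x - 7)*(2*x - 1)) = -43/(114*(2*x - 1)) - 11/(78*(2*x - 7)) + 393/(2470*(x - 10)) + 1/(10*x)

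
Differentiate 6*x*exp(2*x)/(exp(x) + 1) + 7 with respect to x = (6*x*exp(3*x) + 12*x*exp(2*x) + 6*exp(3*x) + 6*exp(2*x))/(exp(2*x) + 2*exp(x) + 1)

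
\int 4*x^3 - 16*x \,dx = x^4 - 8*x^2 + C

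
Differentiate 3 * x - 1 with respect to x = 3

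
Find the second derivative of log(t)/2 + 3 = -1/(2*t^2)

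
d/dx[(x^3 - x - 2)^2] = 6*x^5 - 8*x^3 - 12*x^2 + 2*x + 4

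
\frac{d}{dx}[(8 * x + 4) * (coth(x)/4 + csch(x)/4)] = -(2*x*cosh(x) + 2*x - 2*sinh(x) - sinh(2*x) + cosh(x) + 1)/sinh(x)^2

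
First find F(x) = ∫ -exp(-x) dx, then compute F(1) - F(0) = -1 + exp(-1)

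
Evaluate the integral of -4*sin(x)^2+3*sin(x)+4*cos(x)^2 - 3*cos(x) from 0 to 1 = -3*sqrt(2)*sin(pi/4 + 1) + 2*sin(2) + 3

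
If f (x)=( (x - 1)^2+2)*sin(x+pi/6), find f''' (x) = -x^2*cos(x + pi/6) - 6*x*sin(x + pi/6) + 2*x*cos(x + pi/6) + 6*sin(x + pi/6) + 3*cos(x + pi/6)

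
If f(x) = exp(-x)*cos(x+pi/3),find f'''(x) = -2*sqrt(2)*exp(-x)*sin(x + pi/12)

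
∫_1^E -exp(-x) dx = -exp(-1) + exp(-E)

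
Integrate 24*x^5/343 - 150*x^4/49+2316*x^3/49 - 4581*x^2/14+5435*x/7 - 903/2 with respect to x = 4*x^6/343 - 30*x^5/49 + 579*x^4/49 - 1527*x^3/14 + 5435*x^2/14 - 903*x/2 + C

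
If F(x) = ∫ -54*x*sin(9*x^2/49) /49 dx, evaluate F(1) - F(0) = -3 + 3*cos(9/49)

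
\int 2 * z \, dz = z^2 + C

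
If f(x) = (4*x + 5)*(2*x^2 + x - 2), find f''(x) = 48*x + 28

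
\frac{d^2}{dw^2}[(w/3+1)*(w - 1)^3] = 4*w^2 - 4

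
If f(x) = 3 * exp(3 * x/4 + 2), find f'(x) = 9*exp(3*x/4 + 2)/4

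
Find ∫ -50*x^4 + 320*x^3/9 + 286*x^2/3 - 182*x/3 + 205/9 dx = -10*x^5 + 80*x^4/9 + 286*x^3/9 - 91*x^2/3 + 205*x/9 + C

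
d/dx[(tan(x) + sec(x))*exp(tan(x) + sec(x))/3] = (sqrt(2)*sin(x)*sin(x + pi/4) + sin(x) + sqrt(2)*sin(x + pi/4) + 1)*exp(1/cos(x))*exp(tan(x))/(3*cos(x)^3)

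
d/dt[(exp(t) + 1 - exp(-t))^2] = (2*exp(4*t) + 2*exp(3*t) + 2*exp(t) - 2)*exp(-2*t)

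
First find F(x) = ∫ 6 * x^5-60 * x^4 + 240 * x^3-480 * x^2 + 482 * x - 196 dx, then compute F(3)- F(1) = 0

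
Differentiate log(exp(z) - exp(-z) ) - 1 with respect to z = (exp(2*z) + 1)/(exp(2*z) - 1)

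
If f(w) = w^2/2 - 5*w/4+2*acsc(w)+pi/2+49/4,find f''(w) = (w^5 - 2*w^3 + 4*w^2*sqrt(1 - 1/w^2) + w - 2*sqrt(1 - 1/w^2))/(w^5 - 2*w^3 + w)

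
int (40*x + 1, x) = 20*x^2 + x + C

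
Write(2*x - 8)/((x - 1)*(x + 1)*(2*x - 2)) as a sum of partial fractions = -5/(4*(x + 1)) + 5/(4*(x - 1)) - 3/(2*(x - 1)^2)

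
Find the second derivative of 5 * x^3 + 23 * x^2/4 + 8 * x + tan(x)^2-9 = 30*x + 6*tan(x)^4 + 8*tan(x)^2 + 27/2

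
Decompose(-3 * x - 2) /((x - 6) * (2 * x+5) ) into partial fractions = -11/(17*(2*x + 5)) - 20/(17*(x - 6))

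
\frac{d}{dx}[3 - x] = -1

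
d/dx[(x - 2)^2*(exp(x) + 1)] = x^2*exp(x) - 2*x*exp(x) + 2*x - 4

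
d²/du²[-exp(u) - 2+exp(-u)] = (1 - exp(2*u))*exp(-u)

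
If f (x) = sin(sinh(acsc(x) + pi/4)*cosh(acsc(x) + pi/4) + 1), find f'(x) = -cos(sinh(acsc(x) + pi/4)*cosh(acsc(x) + pi/4) + 1)*cosh(2*acsc(x) + pi/2)/(x^2*sqrt(1 - 1/x^2))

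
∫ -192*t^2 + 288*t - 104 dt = -64*t^3 + 144*t^2 - 104*t + C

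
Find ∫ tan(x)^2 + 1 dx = tan(x) + C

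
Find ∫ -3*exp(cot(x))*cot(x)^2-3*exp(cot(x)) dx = 3*exp(cot(x)) + C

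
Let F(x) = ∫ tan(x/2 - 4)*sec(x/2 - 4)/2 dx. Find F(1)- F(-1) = sec(7/2) - sec(9/2)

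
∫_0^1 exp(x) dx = -1 + E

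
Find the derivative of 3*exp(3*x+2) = 9*exp(3*x + 2)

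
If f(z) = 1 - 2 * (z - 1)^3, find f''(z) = 12 - 12*z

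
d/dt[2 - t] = -1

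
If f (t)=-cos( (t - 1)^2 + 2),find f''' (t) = -8*t^3*sin(t^2 - 2*t + 3) + 24*t^2*sin(t^2 - 2*t + 3) - 24*t*sin(t^2 - 2*t + 3) + 12*t*cos(t^2 - 2*t + 3) + 8*sin(t^2 - 2*t + 3) - 12*cos(t^2 - 2*t + 3)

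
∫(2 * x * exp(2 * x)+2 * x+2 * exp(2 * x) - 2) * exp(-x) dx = 4*x*sinh(x) + C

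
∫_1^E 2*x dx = -1 + exp(2)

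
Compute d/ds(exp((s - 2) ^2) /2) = s*exp(s^2 - 4*s + 4) - 2*exp(s^2 - 4*s + 4)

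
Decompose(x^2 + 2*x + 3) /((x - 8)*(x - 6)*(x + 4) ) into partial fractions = 11/(120*(x + 4)) - 51/(20*(x - 6)) + 83/(24*(x - 8))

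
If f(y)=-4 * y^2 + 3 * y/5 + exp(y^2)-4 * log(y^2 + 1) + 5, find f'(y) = (10*y^3*exp(y^2) - 40*y^3 + 3*y^2 + 10*y*exp(y^2) - 80*y + 3)/(5*y^2 + 5)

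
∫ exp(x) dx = exp(x) + C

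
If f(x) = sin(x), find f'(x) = cos(x)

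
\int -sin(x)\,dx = cos(x) + C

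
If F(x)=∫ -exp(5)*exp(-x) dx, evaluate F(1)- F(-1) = -exp(6) + exp(4)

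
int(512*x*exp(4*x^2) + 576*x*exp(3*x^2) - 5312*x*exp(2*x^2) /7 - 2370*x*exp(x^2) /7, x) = (448*exp(3*x^2) + 672*exp(2*x^2) - 1328*exp(x^2) - 1185)*exp(x^2)/7 + C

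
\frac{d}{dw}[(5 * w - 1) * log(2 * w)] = (5*w*log(w) + 5*w*log(2) + 5*w - 1)/w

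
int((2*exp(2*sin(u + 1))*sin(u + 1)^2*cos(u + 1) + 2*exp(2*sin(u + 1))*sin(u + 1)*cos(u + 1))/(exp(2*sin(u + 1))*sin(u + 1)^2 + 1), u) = log(exp(2*sin(u + 1))*sin(u + 1)^2 + 1) + C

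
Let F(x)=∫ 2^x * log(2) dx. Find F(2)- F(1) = 2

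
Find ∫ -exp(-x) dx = exp(-x) + C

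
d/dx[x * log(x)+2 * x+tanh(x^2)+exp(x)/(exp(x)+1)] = (2*x*exp(2*x)/cosh(x^2)^2 + 4*x*exp(x)/cosh(x^2)^2 + 2*x/cosh(x^2)^2 + exp(2*x)*log(x) + 3*exp(2*x) + 2*exp(x)*log(x) + 7*exp(x) + log(x) + 3)/(exp(2*x) + 2*exp(x) + 1)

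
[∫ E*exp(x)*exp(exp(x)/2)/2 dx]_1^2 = -exp(1 + E/2) + exp(1 + exp(2)/2)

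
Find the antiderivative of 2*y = y^2 + C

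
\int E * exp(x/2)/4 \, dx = exp(x/2 + 1)/2 + C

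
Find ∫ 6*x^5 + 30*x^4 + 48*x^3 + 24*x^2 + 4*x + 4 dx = x^6 + 6*x^5 + 12*x^4 + 8*x^3 + 2*x^2 + 4*x + C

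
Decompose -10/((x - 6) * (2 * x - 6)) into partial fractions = 5/(3*(x - 3)) - 5/(3*(x - 6))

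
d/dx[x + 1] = 1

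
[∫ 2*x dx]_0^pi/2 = pi^2/4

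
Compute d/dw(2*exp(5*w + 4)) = 10*exp(5*w + 4)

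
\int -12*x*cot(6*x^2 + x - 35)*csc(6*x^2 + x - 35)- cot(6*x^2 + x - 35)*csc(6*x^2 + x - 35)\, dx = csc(6*x^2 + x - 35) + C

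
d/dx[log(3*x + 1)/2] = 3/(6*x + 2)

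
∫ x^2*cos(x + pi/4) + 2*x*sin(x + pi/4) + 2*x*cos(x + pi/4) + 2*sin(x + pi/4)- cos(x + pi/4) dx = (x^2 + 2*x - 1)*sin(x + pi/4) + C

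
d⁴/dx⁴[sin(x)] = sin(x)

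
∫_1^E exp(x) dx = -E + exp(E)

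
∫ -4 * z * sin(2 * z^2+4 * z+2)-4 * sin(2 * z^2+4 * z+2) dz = cos(2*(z + 1)^2) + C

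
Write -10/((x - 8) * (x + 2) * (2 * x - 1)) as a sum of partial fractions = 8/(15*(2*x - 1)) - 1/(5*(x + 2)) - 1/(15*(x - 8))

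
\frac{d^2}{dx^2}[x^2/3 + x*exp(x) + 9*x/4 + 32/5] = x*exp(x) + 2*exp(x) + 2/3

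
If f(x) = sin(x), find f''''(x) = sin(x)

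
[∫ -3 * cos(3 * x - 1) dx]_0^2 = -sin(1) - sin(5)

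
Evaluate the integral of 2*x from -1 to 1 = 0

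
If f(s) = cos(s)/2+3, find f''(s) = -cos(s)/2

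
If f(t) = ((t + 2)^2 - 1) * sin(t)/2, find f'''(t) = -t^2*cos(t)/2 - 3*t*sin(t) - 2*t*cos(t) - 6*sin(t) + 3*cos(t)/2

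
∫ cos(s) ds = sin(s) + C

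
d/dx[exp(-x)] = -exp(-x)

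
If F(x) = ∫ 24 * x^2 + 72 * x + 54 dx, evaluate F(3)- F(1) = 604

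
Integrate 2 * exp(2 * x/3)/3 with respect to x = exp(2*x/3) + C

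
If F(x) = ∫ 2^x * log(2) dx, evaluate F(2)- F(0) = 3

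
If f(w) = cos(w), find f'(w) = -sin(w)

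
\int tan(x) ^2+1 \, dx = tan(x) + C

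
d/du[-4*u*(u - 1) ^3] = -16*u^3 + 36*u^2 - 24*u + 4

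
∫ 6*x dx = 3*x^2 + C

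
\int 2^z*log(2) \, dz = 2^z + C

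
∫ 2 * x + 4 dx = x^2 + 4*x + C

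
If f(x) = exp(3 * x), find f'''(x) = 27*exp(3*x)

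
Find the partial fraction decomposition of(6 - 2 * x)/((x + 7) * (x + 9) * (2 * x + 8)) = 6/(5*(x + 9)) - 5/(3*(x + 7)) + 7/(15*(x + 4))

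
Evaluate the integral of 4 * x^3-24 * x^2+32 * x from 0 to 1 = 9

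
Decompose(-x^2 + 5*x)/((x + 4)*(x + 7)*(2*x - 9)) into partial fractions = 9/(391*(2*x - 9)) - 28/(23*(x + 7)) + 12/(17*(x + 4))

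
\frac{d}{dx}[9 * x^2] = 18*x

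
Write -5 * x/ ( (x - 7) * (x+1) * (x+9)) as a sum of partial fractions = 45/(128*(x + 9)) - 5/(64*(x + 1)) - 35/(128*(x - 7))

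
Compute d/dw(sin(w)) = cos(w)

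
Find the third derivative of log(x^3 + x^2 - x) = (6*x^6 + 12*x^5 + 18*x^4 - 2*x^3 + 6*x - 2)/(x^9 + 3*x^8 - 5*x^6 + 3*x^4 - x^3)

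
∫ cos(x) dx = sin(x) + C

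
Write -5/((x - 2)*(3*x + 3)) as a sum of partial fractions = 5/(9*(x + 1)) - 5/(9*(x - 2))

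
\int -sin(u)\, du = cos(u) + C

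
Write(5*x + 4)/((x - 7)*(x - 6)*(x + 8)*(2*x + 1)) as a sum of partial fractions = 4/(975*(2*x + 1)) + 2/(175*(x + 8)) - 17/(91*(x - 6)) + 13/(75*(x - 7))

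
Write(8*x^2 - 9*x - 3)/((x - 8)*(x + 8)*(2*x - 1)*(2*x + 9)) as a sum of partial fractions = 57/(125*(2*x + 9)) + 11/(1275*(2*x - 1)) - 83/(272*(x + 8)) + 437/(6000*(x - 8))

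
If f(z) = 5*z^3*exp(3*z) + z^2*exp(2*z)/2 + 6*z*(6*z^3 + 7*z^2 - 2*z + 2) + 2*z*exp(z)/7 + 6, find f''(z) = 45*z^3*exp(3*z) + 90*z^2*exp(3*z) + 2*z^2*exp(2*z) + 432*z^2 + 30*z*exp(3*z) + 4*z*exp(2*z) + 2*z*exp(z)/7 + 252*z + exp(2*z) + 4*exp(z)/7 - 24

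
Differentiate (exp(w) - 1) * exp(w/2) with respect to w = 3*exp(3*w/2)/2 - exp(w/2)/2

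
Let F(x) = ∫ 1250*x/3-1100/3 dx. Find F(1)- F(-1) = -2200/3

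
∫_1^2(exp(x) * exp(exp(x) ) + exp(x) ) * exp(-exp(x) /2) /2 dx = -exp(E/2) - exp(-exp(2)/2) + exp(-E/2) + exp(exp(2)/2)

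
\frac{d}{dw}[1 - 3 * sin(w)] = -3*cos(w)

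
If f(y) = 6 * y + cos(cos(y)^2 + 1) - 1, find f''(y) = 4*sin(y)^4*cos(sin(y)^2 - 2) - 4*sqrt(2)*sin(y)^2*sin(-sin(y)^2 + pi/4 + 2) - 2*sin(sin(y)^2 - 2)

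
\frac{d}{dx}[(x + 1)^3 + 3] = 3*x^2 + 6*x + 3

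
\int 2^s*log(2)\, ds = 2^s + C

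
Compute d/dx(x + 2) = 1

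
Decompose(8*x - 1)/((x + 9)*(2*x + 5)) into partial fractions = -42/(13*(2*x + 5)) + 73/(13*(x + 9))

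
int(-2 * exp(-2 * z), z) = exp(-2*z) + C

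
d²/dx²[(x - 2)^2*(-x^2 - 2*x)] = -12*x^2 + 12*x + 8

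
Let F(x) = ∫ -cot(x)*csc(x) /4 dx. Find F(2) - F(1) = -csc(1)/4 + csc(2)/4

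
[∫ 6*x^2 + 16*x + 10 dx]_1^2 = 48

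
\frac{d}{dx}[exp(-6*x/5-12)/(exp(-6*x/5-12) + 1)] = -6*exp(24*x/5 + 12)/(10*exp(12)*exp(24*x/5) + 5*exp(18*x/5) + 5*exp(24)*exp(6*x))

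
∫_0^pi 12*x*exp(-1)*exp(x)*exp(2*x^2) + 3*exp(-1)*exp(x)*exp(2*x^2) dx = -3*exp(-1) + 3*exp(-1 + pi + 2*pi^2)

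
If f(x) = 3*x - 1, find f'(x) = 3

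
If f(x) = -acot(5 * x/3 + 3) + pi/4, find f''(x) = (-30*x - 54)/(25*x^4 + 180*x^3 + 504*x^2 + 648*x + 324)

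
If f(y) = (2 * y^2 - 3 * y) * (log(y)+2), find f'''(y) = (4*y + 3)/y^2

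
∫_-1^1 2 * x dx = 0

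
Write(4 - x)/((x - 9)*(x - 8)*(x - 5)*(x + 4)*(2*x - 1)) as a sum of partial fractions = -56/(20655*(2*x - 1)) + 2/(3159*(x + 4)) - 1/(972*(x - 5)) + 1/(135*(x - 8)) - 5/(884*(x - 9))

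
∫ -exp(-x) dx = exp(-x) + C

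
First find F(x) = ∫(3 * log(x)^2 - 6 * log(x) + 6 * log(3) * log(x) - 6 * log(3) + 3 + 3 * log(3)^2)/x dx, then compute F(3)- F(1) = -(-1 + log(3))^3 + (-1 + log(9))^3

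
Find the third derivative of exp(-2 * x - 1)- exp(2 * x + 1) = (-8*exp(4*x + 2) - 8)*exp(-2*x - 1)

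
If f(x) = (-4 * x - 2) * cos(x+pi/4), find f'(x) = 4*x*sin(x + pi/4) + 2*sin(x + pi/4) - 4*cos(x + pi/4)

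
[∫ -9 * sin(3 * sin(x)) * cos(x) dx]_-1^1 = 0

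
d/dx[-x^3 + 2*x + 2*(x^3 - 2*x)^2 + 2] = 12*x^5 - 32*x^3 - 3*x^2 + 16*x + 2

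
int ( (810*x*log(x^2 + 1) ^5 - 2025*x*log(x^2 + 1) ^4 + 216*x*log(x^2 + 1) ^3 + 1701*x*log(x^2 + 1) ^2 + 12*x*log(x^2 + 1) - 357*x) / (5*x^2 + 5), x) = -27*(-log(x^2 + 1)^2 + log(x^2 + 1) + 1)^3/2 + 27*(-log(x^2 + 1)^2 + log(x^2 + 1) + 1)^2/5 + 6*log(x^2 + 1)^2 - 6*log(x^2 + 1) + C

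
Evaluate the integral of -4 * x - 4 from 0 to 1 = -6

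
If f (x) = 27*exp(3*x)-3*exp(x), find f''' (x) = 729*exp(3*x) - 3*exp(x)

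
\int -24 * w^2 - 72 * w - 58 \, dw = -8*w^3 - 36*w^2 - 58*w + C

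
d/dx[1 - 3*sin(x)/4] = -3*cos(x)/4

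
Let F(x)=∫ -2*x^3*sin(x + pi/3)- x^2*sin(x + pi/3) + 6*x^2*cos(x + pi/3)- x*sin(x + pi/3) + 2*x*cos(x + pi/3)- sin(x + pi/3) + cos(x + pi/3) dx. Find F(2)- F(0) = 23*cos(pi/3 + 2) - 1/2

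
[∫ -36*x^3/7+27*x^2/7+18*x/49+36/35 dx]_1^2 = -2133/245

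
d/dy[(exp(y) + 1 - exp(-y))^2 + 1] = (2*exp(4*y) + 2*exp(3*y) + 2*exp(y) - 2)*exp(-2*y)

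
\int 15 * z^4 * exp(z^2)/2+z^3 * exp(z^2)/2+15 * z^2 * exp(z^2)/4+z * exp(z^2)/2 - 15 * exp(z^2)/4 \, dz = z*(15*z^2 + z - 15)*exp(z^2)/4 + C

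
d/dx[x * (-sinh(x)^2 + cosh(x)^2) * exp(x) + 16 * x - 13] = x*exp(x) + exp(x) + 16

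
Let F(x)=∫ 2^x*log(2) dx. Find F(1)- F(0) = 1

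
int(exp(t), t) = exp(t) + C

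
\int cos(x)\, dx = sin(x) + C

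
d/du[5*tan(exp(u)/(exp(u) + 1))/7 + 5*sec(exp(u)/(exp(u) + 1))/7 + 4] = 5*(sin(exp(u)/(exp(u) + 1)) + 1)*exp(u)/((7*exp(2*u) + 14*exp(u) + 7)*cos(exp(u)/(exp(u) + 1))^2)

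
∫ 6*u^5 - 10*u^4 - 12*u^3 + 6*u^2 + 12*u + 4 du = u^6 - 2*u^5 - 3*u^4 + 2*u^3 + 6*u^2 + 4*u + C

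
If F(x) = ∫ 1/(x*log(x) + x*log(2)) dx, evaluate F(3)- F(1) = -log(log(2)) + log(log(6))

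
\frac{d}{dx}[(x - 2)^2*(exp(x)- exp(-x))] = (x^2*exp(2*x) + x^2 - 2*x*exp(2*x) - 6*x + 8)*exp(-x)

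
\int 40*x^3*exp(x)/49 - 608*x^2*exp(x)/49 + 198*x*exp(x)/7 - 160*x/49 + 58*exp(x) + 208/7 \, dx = 2*(x*exp(x) - 2)*(56*x + 5*(2*x - 21)^2 - 784)/49 + C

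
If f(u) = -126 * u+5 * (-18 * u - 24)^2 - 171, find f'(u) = 3240*u + 4194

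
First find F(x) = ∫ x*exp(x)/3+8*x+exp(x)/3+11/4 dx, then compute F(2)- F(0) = 2*exp(2)/3 + 43/2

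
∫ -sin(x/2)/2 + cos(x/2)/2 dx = sqrt(2)*sin(x/2 + pi/4) + C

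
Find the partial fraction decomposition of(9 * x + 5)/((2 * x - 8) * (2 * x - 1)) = -19/(14*(2*x - 1)) + 41/(14*(x - 4))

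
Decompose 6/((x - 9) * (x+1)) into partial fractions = -3/(5*(x + 1)) + 3/(5*(x - 9))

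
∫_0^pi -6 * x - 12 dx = 12 - 3*(2 + pi)^2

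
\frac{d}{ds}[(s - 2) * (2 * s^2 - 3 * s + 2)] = 6*s^2 - 14*s + 8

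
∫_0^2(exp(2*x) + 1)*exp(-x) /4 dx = -exp(-2)/4 + exp(2)/4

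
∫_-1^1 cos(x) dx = 2*sin(1)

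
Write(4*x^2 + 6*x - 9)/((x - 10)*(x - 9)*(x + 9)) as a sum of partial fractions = 29/(38*(x + 9)) - 41/(2*(x - 9)) + 451/(19*(x - 10))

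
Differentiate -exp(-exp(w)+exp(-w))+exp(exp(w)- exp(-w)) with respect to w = (exp(2*w) + exp(2*exp(w) - 2*exp(-w)) + exp(2*w + 2*exp(w) - 2*exp(-w)) + 1)*exp(-w - exp(w) + exp(-w))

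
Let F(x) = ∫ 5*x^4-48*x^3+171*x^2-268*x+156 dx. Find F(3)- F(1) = 4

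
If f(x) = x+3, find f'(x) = 1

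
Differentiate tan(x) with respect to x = cos(x)^(-2)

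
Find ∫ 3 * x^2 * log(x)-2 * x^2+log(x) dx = x*(x^2 + 1)*(log(x) - 1) + C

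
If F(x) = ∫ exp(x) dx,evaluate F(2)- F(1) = -E + exp(2)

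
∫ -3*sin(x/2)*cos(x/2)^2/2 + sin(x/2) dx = (cos(x) - 3)*cos(x/2)/2 + C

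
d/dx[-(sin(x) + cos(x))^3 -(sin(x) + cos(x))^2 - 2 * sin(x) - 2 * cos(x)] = -3*sqrt(2)*sin(3*x + pi/4)/2 - 2*cos(2*x) - 7*sqrt(2)*cos(x + pi/4)/2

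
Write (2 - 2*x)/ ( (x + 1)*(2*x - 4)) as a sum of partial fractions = -2/(3*(x + 1)) - 1/(3*(x - 2))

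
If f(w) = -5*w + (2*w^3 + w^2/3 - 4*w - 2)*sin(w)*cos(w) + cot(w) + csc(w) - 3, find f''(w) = -4*w^3*sin(2*w) - 2*w^2*sin(2*w)/3 + 12*w^2*cos(2*w) + 14*w*sin(2*w) + 4*w*cos(2*w)/3 + 13*sin(2*w)/3 - 8*cos(2*w) - 1/sin(w) + 2*cos(w)/sin(w)^3 + 8/(3*sin(w) - sin(3*w))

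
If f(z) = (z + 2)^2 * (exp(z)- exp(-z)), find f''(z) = (z^2*exp(2*z) - z^2 + 8*z*exp(2*z) + 14*exp(2*z) + 2)*exp(-z)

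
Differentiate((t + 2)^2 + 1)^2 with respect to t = 4*t^3 + 24*t^2 + 52*t + 40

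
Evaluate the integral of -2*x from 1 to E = 1 - exp(2)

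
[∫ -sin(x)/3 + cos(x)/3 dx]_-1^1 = 2*sin(1)/3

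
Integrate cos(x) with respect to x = sin(x) + C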